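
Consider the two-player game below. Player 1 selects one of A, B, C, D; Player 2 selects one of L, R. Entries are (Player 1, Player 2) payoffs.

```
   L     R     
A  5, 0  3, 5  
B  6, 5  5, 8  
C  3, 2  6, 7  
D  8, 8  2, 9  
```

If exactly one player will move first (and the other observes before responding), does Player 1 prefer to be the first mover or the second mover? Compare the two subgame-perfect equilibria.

If Player 1 leads: Player 2's best replies are A→R, B→R, C→R, D→R; Player 1's induced payoffs 3, 5, 6, 2; outcome (C, R), payoffs (6, 7).
If Player 2 leads: Player 1's best replies are L→D, R→C; Player 2's induced payoffs 8, 7; outcome (D, L), payoffs (8, 8).
Player 1 gets 6 moving first and 8 moving second, so Player 1 prefers to move second.

second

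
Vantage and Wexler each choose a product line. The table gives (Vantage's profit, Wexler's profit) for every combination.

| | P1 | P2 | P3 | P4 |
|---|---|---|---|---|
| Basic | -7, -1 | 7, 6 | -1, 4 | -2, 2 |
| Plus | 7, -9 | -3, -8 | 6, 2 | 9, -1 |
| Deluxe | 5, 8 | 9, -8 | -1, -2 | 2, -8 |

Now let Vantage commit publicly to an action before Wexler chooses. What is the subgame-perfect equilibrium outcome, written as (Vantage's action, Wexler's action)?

(Basic, P2)

Work backward from Wexler's decision.
- Basic → Wexler plays P2 (best of -1, 6, 4, 2); Vantage gets 7.
- Plus → Wexler plays P3 (best of -9, -8, 2, -1); Vantage gets 6.
- Deluxe → Wexler plays P1 (best of 8, -8, -2, -8); Vantage gets 5.
Vantage's induced payoffs are 7, 6, 5, so Vantage commits to Basic. Subgame-perfect outcome: (Basic, P2) with payoffs (7, 6).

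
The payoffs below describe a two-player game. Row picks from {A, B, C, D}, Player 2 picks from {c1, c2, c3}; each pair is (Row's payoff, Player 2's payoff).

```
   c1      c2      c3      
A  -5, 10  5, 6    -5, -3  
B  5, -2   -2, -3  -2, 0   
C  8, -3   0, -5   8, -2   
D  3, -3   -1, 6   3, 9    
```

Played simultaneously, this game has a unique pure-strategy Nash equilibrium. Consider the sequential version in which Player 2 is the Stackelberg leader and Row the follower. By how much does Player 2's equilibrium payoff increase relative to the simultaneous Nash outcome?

Row best-responds to each possible Player 2 move:
- c1: BR = C, leader payoff -3.
- c2: BR = A, leader payoff 6.
- c3: BR = C, leader payoff -2.
Player 2's induced payoffs are -3, 6, -2, so Player 2 commits to c2. Subgame-perfect outcome: (A, c2) with payoffs (5, 6).
For the simultaneous game, intersect best replies.
Row's best replies: c1→C; c2→A; c3→C.
Player 2's best replies: A→c1; B→c3; C→c3; D→c3.
Only (C, c3) has each player best-responding; Nash payoffs (8, -2).
Player 2's commitment gain: 6 − -2 = 8.

8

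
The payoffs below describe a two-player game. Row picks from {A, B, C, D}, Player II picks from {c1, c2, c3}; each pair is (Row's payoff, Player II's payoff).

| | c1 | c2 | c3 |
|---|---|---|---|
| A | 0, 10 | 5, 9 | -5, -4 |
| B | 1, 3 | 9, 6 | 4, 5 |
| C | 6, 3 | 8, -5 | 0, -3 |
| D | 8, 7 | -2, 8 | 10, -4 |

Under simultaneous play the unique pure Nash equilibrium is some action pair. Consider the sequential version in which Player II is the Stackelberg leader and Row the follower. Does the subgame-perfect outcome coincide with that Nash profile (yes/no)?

no

Work backward from Row's decision.
- c1: BR = D, leader payoff 7.
- c2: BR = B, leader payoff 6.
- c3: BR = D, leader payoff -4.
Maximizing over 7, 6, -4, Player II chooses c1. Subgame-perfect outcome: (D, c1) with payoffs (8, 7).
For the simultaneous game, intersect best replies.
Row's best replies: c1→D; c2→B; c3→D.
Player II's best replies: A→c1; B→c2; C→c1; D→c2.
The unique mutual best reply is (B, c2), giving (9, 6).
Sequential outcome (D, c1) differs from the Nash profile (B, c2).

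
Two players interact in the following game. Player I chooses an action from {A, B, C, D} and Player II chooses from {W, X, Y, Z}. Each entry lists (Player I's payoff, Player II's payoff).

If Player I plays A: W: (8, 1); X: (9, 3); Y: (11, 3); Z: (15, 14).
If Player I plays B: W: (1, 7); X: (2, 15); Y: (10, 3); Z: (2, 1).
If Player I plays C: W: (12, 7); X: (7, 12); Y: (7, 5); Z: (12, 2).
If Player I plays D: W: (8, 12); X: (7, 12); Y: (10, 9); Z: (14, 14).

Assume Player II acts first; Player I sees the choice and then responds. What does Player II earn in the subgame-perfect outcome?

Player I best-responds to each possible Player II move:
- W → Player I plays C (best of 8, 1, 12, 8); Player II gets 7.
- X → Player I plays A (best of 9, 2, 7, 7); Player II gets 3.
- Y → Player I plays A (best of 11, 10, 7, 10); Player II gets 3.
- Z → Player I plays A (best of 15, 2, 12, 14); Player II gets 14.
Among 7, 3, 3, 14, the best is 14 at Z. Subgame-perfect outcome: (A, Z) with payoffs (15, 14).

14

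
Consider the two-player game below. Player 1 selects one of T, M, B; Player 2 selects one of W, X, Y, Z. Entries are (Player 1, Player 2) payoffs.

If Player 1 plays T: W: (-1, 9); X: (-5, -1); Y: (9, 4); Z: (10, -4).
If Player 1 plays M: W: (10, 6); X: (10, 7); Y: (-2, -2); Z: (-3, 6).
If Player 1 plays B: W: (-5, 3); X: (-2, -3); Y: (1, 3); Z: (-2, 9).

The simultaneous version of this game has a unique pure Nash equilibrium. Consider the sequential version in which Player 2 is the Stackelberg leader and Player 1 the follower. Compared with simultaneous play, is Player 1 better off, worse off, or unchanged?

unchanged

Player 1 best-responds to each possible Player 2 move:
- W → Player 1 plays M (best of -1, 10, -5); Player 2 gets 6.
- X → Player 1 plays M (best of -5, 10, -2); Player 2 gets 7.
- Y → Player 1 plays T (best of 9, -2, 1); Player 2 gets 4.
- Z → Player 1 plays T (best of 10, -3, -2); Player 2 gets -4.
Player 2's induced payoffs are 6, 7, 4, -4, so Player 2 commits to X. Subgame-perfect outcome: (M, X) with payoffs (10, 7).
Now find the simultaneous Nash equilibrium.
Player 1's best replies: W→M; X→M; Y→T; Z→T.
Player 2's best replies: T→W; M→X; B→Z.
Only (M, X) has each player best-responding; Nash payoffs (10, 7).
Player 1 earns 10 sequentially versus 10 at the Nash outcome: unchanged.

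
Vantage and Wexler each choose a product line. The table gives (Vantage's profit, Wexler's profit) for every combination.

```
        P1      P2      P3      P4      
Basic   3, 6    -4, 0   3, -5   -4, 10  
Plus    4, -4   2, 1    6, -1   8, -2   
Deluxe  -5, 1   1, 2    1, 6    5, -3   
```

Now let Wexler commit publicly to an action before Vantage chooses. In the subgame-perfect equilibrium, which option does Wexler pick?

P2

Work backward from Vantage's decision.
- P1 → Vantage plays Plus (best of 3, 4, -5); Wexler gets -4.
- P2 → Vantage plays Plus (best of -4, 2, 1); Wexler gets 1.
- P3 → Vantage plays Plus (best of 3, 6, 1); Wexler gets -1.
- P4 → Vantage plays Plus (best of -4, 8, 5); Wexler gets -2.
Maximizing over -4, 1, -1, -2, Wexler chooses P2. Subgame-perfect outcome: (Plus, P2) with payoffs (2, 1).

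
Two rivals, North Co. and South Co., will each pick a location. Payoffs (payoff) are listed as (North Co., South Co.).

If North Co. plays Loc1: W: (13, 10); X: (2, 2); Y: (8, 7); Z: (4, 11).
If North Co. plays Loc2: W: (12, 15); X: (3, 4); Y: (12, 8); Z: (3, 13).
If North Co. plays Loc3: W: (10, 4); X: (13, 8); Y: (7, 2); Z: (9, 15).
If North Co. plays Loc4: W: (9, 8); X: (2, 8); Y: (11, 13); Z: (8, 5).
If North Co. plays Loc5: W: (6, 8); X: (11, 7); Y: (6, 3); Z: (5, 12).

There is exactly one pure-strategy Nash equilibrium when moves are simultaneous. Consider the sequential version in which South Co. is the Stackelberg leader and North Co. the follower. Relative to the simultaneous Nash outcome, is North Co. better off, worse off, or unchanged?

unchanged

North Co. best-responds to each possible South Co. move:
- W → North Co. plays Loc1 (best of 13, 12, 10, 9, 6); South Co. gets 10.
- X → North Co. plays Loc3 (best of 2, 3, 13, 2, 11); South Co. gets 8.
- Y → North Co. plays Loc2 (best of 8, 12, 7, 11, 6); South Co. gets 8.
- Z → North Co. plays Loc3 (best of 4, 3, 9, 8, 5); South Co. gets 15.
Maximizing over 10, 8, 8, 15, South Co. chooses Z. Subgame-perfect outcome: (Loc3, Z) with payoffs (9, 15).
Now find the simultaneous Nash equilibrium.
North Co.'s best replies: W→Loc1; X→Loc3; Y→Loc2; Z→Loc3.
South Co.'s best replies: Loc1→Z; Loc2→W; Loc3→Z; Loc4→Y; Loc5→Z.
The unique mutual best reply is (Loc3, Z), giving (9, 15).
North Co. earns 9 sequentially versus 9 at the Nash outcome: unchanged.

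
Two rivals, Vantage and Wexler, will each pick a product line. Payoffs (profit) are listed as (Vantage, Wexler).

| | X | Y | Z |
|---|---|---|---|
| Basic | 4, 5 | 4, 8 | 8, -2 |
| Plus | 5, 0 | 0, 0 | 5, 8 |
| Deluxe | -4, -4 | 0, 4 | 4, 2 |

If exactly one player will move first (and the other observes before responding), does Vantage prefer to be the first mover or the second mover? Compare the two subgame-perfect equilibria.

If Vantage leads: Wexler's best replies are Basic→Y, Plus→Z, Deluxe→Y; Vantage's induced payoffs 4, 5, 0; outcome (Plus, Z), payoffs (5, 8).
If Wexler leads: Vantage's best replies are X→Plus, Y→Basic, Z→Basic; Wexler's induced payoffs 0, 8, -2; outcome (Basic, Y), payoffs (4, 8).
Vantage gets 5 moving first and 4 moving second, so Vantage prefers to move first.

first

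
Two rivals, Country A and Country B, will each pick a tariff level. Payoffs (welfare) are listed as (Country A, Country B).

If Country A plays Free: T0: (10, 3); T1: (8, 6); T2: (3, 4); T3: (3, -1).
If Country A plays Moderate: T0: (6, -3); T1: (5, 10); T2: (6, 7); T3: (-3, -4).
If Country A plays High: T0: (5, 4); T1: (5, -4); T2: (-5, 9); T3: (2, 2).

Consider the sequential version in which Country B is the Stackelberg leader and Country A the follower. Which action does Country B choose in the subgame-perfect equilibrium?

Work backward from Country A's decision.
- T0 → Country A plays Free (best of 10, 6, 5); Country B gets 3.
- T1 → Country A plays Free (best of 8, 5, 5); Country B gets 6.
- T2 → Country A plays Moderate (best of 3, 6, -5); Country B gets 7.
- T3 → Country A plays Free (best of 3, -3, 2); Country B gets -1.
Maximizing over 3, 6, 7, -1, Country B chooses T2. Subgame-perfect outcome: (Moderate, T2) with payoffs (6, 7).

T2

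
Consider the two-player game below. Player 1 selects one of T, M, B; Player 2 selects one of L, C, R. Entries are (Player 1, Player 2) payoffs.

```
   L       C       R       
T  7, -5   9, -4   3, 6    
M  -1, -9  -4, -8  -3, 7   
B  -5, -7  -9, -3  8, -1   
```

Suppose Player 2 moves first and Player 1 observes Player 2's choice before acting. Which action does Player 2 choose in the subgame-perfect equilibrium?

Player 1 best-responds to each possible Player 2 move:
- L: BR = T, leader payoff -5.
- C: BR = T, leader payoff -4.
- R: BR = B, leader payoff -1.
Maximizing over -5, -4, -1, Player 2 chooses R. Subgame-perfect outcome: (B, R) with payoffs (8, -1).

R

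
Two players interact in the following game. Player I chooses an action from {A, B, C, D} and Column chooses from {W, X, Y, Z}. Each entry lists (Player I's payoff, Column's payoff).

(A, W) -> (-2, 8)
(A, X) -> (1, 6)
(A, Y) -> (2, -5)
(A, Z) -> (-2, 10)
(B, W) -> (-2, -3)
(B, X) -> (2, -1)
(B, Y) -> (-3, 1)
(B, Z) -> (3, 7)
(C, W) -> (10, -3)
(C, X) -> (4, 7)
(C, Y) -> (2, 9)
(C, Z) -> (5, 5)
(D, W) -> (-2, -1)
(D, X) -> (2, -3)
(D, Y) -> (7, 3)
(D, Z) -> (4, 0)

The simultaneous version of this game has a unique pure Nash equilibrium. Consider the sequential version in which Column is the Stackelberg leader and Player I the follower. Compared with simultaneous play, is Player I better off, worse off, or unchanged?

worse off

Backward induction with Column moving first.
- W → Player I plays C (best of -2, -2, 10, -2); Column gets -3.
- X → Player I plays C (best of 1, 2, 4, 2); Column gets 7.
- Y → Player I plays D (best of 2, -3, 2, 7); Column gets 3.
- Z → Player I plays C (best of -2, 3, 5, 4); Column gets 5.
Among -3, 7, 3, 5, the best is 7 at X. Subgame-perfect outcome: (C, X) with payoffs (4, 7).
Now find the simultaneous Nash equilibrium.
Player I's best replies: W→C; X→C; Y→D; Z→C.
Column's best replies: A→Z; B→Z; C→Y; D→Y.
Only (D, Y) has each player best-responding; Nash payoffs (7, 3).
Player I earns 4 sequentially versus 7 at the Nash outcome: worse off.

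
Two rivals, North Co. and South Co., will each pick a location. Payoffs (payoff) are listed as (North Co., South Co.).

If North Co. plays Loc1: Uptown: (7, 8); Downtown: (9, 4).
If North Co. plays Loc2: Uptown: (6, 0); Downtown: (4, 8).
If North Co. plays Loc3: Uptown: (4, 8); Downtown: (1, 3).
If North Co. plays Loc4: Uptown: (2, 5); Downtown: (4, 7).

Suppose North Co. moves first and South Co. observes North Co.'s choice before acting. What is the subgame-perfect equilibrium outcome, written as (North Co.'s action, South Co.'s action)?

Work backward from South Co.'s decision.
- Loc1: South Co. compares 8, 4 and picks Uptown; North Co. would get 7.
- Loc2: South Co. compares 0, 8 and picks Downtown; North Co. would get 4.
- Loc3: South Co. compares 8, 3 and picks Uptown; North Co. would get 4.
- Loc4: South Co. compares 5, 7 and picks Downtown; North Co. would get 4.
North Co.'s induced payoffs are 7, 4, 4, 4, so North Co. commits to Loc1. Subgame-perfect outcome: (Loc1, Uptown) with payoffs (7, 8).

(Loc1, Uptown)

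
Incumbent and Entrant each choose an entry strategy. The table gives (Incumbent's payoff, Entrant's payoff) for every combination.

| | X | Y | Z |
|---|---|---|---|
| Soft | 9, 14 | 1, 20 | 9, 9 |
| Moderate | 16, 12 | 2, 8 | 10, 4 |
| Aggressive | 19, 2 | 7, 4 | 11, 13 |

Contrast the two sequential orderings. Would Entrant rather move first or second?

first

If Incumbent leads: Entrant's best replies are Soft→Y, Moderate→X, Aggressive→Z; Incumbent's induced payoffs 1, 16, 11; outcome (Moderate, X), payoffs (16, 12).
If Entrant leads: Incumbent's best replies are X→Aggressive, Y→Aggressive, Z→Aggressive; Entrant's induced payoffs 2, 4, 13; outcome (Aggressive, Z), payoffs (11, 13).
Entrant gets 13 moving first and 12 moving second, so Entrant prefers to move first.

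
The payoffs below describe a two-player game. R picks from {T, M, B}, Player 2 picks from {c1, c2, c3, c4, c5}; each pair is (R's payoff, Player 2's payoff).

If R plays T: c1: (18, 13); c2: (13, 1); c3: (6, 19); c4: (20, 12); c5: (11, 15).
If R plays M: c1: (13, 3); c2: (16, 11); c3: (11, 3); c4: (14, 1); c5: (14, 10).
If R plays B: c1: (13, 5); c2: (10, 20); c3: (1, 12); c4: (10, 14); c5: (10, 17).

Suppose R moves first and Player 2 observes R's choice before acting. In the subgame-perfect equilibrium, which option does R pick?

Work backward from Player 2's decision.
- T: BR = c3, leader payoff 6.
- M: BR = c2, leader payoff 16.
- B: BR = c2, leader payoff 10.
Maximizing over 6, 16, 10, R chooses M. Subgame-perfect outcome: (M, c2) with payoffs (16, 11).

M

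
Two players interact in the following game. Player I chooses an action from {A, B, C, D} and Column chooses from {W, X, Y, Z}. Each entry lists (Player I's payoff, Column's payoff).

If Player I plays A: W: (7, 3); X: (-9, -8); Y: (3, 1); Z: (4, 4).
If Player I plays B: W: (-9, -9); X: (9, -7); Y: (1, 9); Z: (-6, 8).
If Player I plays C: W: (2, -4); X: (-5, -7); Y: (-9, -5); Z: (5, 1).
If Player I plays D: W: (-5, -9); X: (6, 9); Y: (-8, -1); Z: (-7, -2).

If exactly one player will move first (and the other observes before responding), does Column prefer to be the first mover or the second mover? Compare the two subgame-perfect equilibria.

If Player I leads: Column's best replies are A→Z, B→Y, C→Z, D→X; Player I's induced payoffs 4, 1, 5, 6; outcome (D, X), payoffs (6, 9).
If Column leads: Player I's best replies are W→A, X→B, Y→A, Z→C; Column's induced payoffs 3, -7, 1, 1; outcome (A, W), payoffs (7, 3).
Column gets 3 moving first and 9 moving second, so Column prefers to move second.

second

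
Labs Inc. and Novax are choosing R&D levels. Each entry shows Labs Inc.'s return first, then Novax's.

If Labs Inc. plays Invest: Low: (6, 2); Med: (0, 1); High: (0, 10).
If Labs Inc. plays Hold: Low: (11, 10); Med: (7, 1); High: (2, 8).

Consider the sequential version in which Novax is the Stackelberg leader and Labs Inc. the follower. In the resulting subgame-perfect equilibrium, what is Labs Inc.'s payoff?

11

Work backward from Labs Inc.'s decision.
- Low → Labs Inc. plays Hold (best of 6, 11); Novax gets 10.
- Med → Labs Inc. plays Hold (best of 0, 7); Novax gets 1.
- High → Labs Inc. plays Hold (best of 0, 2); Novax gets 8.
Novax's induced payoffs are 10, 1, 8, so Novax commits to Low. Subgame-perfect outcome: (Hold, Low) with payoffs (11, 10).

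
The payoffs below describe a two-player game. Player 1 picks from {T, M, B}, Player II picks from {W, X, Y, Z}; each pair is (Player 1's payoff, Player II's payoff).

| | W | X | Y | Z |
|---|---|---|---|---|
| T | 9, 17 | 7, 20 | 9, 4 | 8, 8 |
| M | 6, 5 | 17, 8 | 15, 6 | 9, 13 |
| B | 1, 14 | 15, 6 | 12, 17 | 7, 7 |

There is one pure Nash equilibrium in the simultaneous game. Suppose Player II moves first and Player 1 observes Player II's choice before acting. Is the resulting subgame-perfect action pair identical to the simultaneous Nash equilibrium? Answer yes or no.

Work backward from Player 1's decision.
- W → Player 1 plays T (best of 9, 6, 1); Player II gets 17.
- X → Player 1 plays M (best of 7, 17, 15); Player II gets 8.
- Y → Player 1 plays M (best of 9, 15, 12); Player II gets 6.
- Z → Player 1 plays M (best of 8, 9, 7); Player II gets 13.
Player II's induced payoffs are 17, 8, 6, 13, so Player II commits to W. Subgame-perfect outcome: (T, W) with payoffs (9, 17).
For the simultaneous game, intersect best replies.
Player 1's best replies: W→T; X→M; Y→M; Z→M.
Player II's best replies: T→X; M→Z; B→Y.
The unique mutual best reply is (M, Z), giving (9, 13).
Sequential outcome (T, W) differs from the Nash profile (M, Z).

no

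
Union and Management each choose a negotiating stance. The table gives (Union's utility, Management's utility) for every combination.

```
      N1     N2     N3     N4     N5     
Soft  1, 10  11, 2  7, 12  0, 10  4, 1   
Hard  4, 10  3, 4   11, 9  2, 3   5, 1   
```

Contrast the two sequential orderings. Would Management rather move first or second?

If Union leads: Management's best replies are Soft→N3, Hard→N1; Union's induced payoffs 7, 4; outcome (Soft, N3), payoffs (7, 12).
If Management leads: Union's best replies are N1→Hard, N2→Soft, N3→Hard, N4→Hard, N5→Hard; Management's induced payoffs 10, 2, 9, 3, 1; outcome (Hard, N1), payoffs (4, 10).
Management gets 10 moving first and 12 moving second, so Management prefers to move second.

second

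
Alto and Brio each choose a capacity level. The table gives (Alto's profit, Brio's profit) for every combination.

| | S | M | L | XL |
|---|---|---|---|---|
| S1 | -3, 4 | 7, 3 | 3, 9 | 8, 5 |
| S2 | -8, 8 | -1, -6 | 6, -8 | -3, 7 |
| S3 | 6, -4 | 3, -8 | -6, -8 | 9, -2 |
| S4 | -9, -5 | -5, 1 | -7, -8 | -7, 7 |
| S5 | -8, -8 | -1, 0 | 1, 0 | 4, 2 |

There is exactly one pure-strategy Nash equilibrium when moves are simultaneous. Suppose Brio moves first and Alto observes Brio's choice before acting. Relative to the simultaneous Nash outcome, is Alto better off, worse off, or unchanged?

Solve by backward induction (Brio leads).
- S → Alto plays S3 (best of -3, -8, 6, -9, -8); Brio gets -4.
- M → Alto plays S1 (best of 7, -1, 3, -5, -1); Brio gets 3.
- L → Alto plays S2 (best of 3, 6, -6, -7, 1); Brio gets -8.
- XL → Alto plays S3 (best of 8, -3, 9, -7, 4); Brio gets -2.
Among -4, 3, -8, -2, the best is 3 at M. Subgame-perfect outcome: (S1, M) with payoffs (7, 3).
For the simultaneous game, intersect best replies.
Alto's best replies: S→S3; M→S1; L→S2; XL→S3.
Brio's best replies: S1→L; S2→S; S3→XL; S4→XL; S5→XL.
Only (S3, XL) has each player best-responding; Nash payoffs (9, -2).
Alto earns 7 sequentially versus 9 at the Nash outcome: worse off.

worse off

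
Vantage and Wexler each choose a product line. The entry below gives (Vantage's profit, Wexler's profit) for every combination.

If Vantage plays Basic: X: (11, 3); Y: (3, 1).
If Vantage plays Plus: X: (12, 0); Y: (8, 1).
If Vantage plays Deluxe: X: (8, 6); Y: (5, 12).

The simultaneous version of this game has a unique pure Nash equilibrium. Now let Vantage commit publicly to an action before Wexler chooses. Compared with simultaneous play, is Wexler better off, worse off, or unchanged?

better off

Wexler best-responds to each possible Vantage move:
- Basic → Wexler plays X (best of 3, 1); Vantage gets 11.
- Plus → Wexler plays Y (best of 0, 1); Vantage gets 8.
- Deluxe → Wexler plays Y (best of 6, 12); Vantage gets 5.
Maximizing over 11, 8, 5, Vantage chooses Basic. Subgame-perfect outcome: (Basic, X) with payoffs (11, 3).
Under simultaneous play:
Vantage's best replies: X→Plus; Y→Plus.
Wexler's best replies: Basic→X; Plus→Y; Deluxe→Y.
The unique mutual best reply is (Plus, Y), giving (8, 1).
Wexler earns 3 sequentially versus 1 at the Nash outcome: better off.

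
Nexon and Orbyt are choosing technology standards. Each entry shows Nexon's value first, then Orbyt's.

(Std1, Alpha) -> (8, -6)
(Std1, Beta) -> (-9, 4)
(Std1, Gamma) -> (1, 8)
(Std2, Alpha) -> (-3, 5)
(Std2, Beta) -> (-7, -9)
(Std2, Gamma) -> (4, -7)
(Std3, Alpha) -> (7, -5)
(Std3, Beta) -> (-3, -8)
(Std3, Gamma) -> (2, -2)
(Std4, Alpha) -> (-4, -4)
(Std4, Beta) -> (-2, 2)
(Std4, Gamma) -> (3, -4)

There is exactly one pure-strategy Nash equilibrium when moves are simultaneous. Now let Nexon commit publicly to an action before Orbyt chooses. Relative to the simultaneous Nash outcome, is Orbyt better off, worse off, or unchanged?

Work backward from Orbyt's decision.
- Std1: Orbyt compares -6, 4, 8 and picks Gamma; Nexon would get 1.
- Std2: Orbyt compares 5, -9, -7 and picks Alpha; Nexon would get -3.
- Std3: Orbyt compares -5, -8, -2 and picks Gamma; Nexon would get 2.
- Std4: Orbyt compares -4, 2, -4 and picks Beta; Nexon would get -2.
Maximizing over 1, -3, 2, -2, Nexon chooses Std3. Subgame-perfect outcome: (Std3, Gamma) with payoffs (2, -2).
For the simultaneous game, intersect best replies.
Nexon's best replies: Alpha→Std1; Beta→Std4; Gamma→Std2.
Orbyt's best replies: Std1→Gamma; Std2→Alpha; Std3→Gamma; Std4→Beta.
The unique mutual best reply is (Std4, Beta), giving (-2, 2).
Orbyt earns -2 sequentially versus 2 at the Nash outcome: worse off.

worse off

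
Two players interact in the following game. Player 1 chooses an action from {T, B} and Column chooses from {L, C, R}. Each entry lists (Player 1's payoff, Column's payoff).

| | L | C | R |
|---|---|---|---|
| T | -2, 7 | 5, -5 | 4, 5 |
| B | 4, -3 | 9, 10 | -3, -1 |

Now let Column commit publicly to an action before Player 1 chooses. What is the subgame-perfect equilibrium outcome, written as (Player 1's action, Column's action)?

Backward induction with Column moving first.
- L: BR = B, leader payoff -3.
- C: BR = B, leader payoff 10.
- R: BR = T, leader payoff 5.
Column's induced payoffs are -3, 10, 5, so Column commits to C. Subgame-perfect outcome: (B, C) with payoffs (9, 10).

(B, C)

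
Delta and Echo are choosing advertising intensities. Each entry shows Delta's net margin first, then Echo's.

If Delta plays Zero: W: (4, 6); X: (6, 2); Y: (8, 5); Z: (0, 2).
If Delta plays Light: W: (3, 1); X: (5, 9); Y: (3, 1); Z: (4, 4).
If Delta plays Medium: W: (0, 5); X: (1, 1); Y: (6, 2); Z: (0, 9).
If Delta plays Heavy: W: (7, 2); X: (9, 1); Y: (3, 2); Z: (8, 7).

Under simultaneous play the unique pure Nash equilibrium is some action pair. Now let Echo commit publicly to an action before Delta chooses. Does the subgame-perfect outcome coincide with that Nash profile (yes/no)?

Backward induction with Echo moving first.
- W: BR = Heavy, leader payoff 2.
- X: BR = Heavy, leader payoff 1.
- Y: BR = Zero, leader payoff 5.
- Z: BR = Heavy, leader payoff 7.
Echo's induced payoffs are 2, 1, 5, 7, so Echo commits to Z. Subgame-perfect outcome: (Heavy, Z) with payoffs (8, 7).
Now find the simultaneous Nash equilibrium.
Delta's best replies: W→Heavy; X→Heavy; Y→Zero; Z→Heavy.
Echo's best replies: Zero→W; Light→X; Medium→Z; Heavy→Z.
The unique mutual best reply is (Heavy, Z), giving (8, 7).
Sequential outcome (Heavy, Z) coincides with the Nash profile (Heavy, Z).

yes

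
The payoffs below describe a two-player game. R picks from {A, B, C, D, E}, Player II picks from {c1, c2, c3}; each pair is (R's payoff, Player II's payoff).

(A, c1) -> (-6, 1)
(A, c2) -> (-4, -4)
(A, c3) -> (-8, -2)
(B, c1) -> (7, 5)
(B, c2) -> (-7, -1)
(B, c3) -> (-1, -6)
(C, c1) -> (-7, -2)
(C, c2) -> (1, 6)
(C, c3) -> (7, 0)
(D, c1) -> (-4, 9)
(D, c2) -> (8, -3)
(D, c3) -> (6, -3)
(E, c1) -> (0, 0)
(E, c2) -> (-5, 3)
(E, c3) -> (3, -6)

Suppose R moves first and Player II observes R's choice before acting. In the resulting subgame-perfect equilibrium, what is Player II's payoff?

Work backward from Player II's decision.
- A: BR = c1, leader payoff -6.
- B: BR = c1, leader payoff 7.
- C: BR = c2, leader payoff 1.
- D: BR = c1, leader payoff -4.
- E: BR = c2, leader payoff -5.
Among -6, 7, 1, -4, -5, the best is 7 at B. Subgame-perfect outcome: (B, c1) with payoffs (7, 5).

5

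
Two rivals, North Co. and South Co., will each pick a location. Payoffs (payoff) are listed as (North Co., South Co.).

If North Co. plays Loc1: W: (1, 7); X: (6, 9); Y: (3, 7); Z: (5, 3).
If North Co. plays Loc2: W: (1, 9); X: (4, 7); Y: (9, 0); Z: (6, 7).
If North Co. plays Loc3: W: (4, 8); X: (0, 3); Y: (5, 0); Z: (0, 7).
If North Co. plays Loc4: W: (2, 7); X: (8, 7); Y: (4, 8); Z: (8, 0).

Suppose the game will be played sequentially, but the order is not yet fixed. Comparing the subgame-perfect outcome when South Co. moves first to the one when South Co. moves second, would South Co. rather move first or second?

second

If North Co. leads: South Co.'s best replies are Loc1→X, Loc2→W, Loc3→W, Loc4→Y; North Co.'s induced payoffs 6, 1, 4, 4; outcome (Loc1, X), payoffs (6, 9).
If South Co. leads: North Co.'s best replies are W→Loc3, X→Loc4, Y→Loc2, Z→Loc4; South Co.'s induced payoffs 8, 7, 0, 0; outcome (Loc3, W), payoffs (4, 8).
South Co. gets 8 moving first and 9 moving second, so South Co. prefers to move second.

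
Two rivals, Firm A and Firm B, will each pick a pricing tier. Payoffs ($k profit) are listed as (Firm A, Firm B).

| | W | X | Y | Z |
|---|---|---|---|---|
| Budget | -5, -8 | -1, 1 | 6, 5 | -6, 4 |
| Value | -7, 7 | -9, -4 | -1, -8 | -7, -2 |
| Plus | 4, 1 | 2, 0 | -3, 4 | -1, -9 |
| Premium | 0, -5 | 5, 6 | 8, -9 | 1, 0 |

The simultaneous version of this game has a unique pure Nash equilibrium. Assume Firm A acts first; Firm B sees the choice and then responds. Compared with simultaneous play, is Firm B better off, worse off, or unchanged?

Work backward from Firm B's decision.
- Budget → Firm B plays Y (best of -8, 1, 5, 4); Firm A gets 6.
- Value → Firm B plays W (best of 7, -4, -8, -2); Firm A gets -7.
- Plus → Firm B plays Y (best of 1, 0, 4, -9); Firm A gets -3.
- Premium → Firm B plays X (best of -5, 6, -9, 0); Firm A gets 5.
Among 6, -7, -3, 5, the best is 6 at Budget. Subgame-perfect outcome: (Budget, Y) with payoffs (6, 5).
For the simultaneous game, intersect best replies.
Firm A's best replies: W→Plus; X→Premium; Y→Premium; Z→Premium.
Firm B's best replies: Budget→Y; Value→W; Plus→Y; Premium→X.
The unique mutual best reply is (Premium, X), giving (5, 6).
Firm B earns 5 sequentially versus 6 at the Nash outcome: worse off.

worse off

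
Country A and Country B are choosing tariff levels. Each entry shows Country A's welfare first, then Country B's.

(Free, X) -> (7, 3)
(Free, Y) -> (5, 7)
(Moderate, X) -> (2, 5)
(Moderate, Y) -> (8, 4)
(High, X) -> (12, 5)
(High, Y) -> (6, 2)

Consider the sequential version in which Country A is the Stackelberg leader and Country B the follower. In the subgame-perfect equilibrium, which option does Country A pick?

Country B best-responds to each possible Country A move:
- Free → Country B plays Y (best of 3, 7); Country A gets 5.
- Moderate → Country B plays X (best of 5, 4); Country A gets 2.
- High → Country B plays X (best of 5, 2); Country A gets 12.
Maximizing over 5, 2, 12, Country A chooses High. Subgame-perfect outcome: (High, X) with payoffs (12, 5).

High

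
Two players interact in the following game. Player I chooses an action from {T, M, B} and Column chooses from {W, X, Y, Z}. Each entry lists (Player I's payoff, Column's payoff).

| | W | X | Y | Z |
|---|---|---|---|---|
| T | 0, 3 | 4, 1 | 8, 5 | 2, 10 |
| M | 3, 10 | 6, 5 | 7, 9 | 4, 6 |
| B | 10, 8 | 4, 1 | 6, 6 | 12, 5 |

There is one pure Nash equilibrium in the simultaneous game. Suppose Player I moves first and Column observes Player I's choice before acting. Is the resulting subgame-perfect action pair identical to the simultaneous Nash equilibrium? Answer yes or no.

Work backward from Column's decision.
- T: Column compares 3, 1, 5, 10 and picks Z; Player I would get 2.
- M: Column compares 10, 5, 9, 6 and picks W; Player I would get 3.
- B: Column compares 8, 1, 6, 5 and picks W; Player I would get 10.
Maximizing over 2, 3, 10, Player I chooses B. Subgame-perfect outcome: (B, W) with payoffs (10, 8).
Now find the simultaneous Nash equilibrium.
Player I's best replies: W→B; X→M; Y→T; Z→B.
Column's best replies: T→Z; M→W; B→W.
The unique mutual best reply is (B, W), giving (10, 8).
Sequential outcome (B, W) coincides with the Nash profile (B, W).

yes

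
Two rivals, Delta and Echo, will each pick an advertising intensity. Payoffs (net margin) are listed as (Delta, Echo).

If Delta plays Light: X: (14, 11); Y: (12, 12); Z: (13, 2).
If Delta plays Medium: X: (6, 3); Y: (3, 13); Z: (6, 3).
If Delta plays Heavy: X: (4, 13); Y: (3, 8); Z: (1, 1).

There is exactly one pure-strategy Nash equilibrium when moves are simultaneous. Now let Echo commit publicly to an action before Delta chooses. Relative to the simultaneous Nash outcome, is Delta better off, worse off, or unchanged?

unchanged

Backward induction with Echo moving first.
- X: Delta compares 14, 6, 4 and picks Light; Echo would get 11.
- Y: Delta compares 12, 3, 3 and picks Light; Echo would get 12.
- Z: Delta compares 13, 6, 1 and picks Light; Echo would get 2.
Echo's induced payoffs are 11, 12, 2, so Echo commits to Y. Subgame-perfect outcome: (Light, Y) with payoffs (12, 12).
Now find the simultaneous Nash equilibrium.
Delta's best replies: X→Light; Y→Light; Z→Light.
Echo's best replies: Light→Y; Medium→Y; Heavy→X.
The unique mutual best reply is (Light, Y), giving (12, 12).
Delta earns 12 sequentially versus 12 at the Nash outcome: unchanged.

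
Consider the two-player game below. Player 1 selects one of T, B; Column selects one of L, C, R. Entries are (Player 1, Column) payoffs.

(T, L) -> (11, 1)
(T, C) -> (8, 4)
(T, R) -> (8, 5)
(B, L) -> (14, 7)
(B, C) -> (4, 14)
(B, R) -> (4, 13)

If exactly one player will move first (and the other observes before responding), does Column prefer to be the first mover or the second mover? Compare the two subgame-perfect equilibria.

first

If Player 1 leads: Column's best replies are T→R, B→C; Player 1's induced payoffs 8, 4; outcome (T, R), payoffs (8, 5).
If Column leads: Player 1's best replies are L→B, C→T, R→T; Column's induced payoffs 7, 4, 5; outcome (B, L), payoffs (14, 7).
Column gets 7 moving first and 5 moving second, so Column prefers to move first.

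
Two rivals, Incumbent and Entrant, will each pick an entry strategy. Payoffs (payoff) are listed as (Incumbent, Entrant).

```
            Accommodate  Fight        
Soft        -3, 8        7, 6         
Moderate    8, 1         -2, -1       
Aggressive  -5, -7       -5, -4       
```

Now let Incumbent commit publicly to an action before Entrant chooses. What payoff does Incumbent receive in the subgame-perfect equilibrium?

8

Solve by backward induction (Incumbent leads).
- Soft → Entrant plays Accommodate (best of 8, 6); Incumbent gets -3.
- Moderate → Entrant plays Accommodate (best of 1, -1); Incumbent gets 8.
- Aggressive → Entrant plays Fight (best of -7, -4); Incumbent gets -5.
Maximizing over -3, 8, -5, Incumbent chooses Moderate. Subgame-perfect outcome: (Moderate, Accommodate) with payoffs (8, 1).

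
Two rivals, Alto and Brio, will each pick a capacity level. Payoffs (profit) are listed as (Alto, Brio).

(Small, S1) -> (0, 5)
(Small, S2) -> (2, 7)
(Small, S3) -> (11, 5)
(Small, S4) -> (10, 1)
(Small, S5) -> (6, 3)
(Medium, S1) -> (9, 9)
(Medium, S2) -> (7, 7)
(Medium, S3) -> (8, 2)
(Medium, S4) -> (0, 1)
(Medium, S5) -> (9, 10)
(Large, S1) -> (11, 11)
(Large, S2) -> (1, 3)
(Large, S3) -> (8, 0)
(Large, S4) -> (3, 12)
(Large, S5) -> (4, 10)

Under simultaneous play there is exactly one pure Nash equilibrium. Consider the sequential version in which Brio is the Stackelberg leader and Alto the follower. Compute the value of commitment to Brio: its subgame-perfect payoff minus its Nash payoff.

Backward induction with Brio moving first.
- S1: Alto compares 0, 9, 11 and picks Large; Brio would get 11.
- S2: Alto compares 2, 7, 1 and picks Medium; Brio would get 7.
- S3: Alto compares 11, 8, 8 and picks Small; Brio would get 5.
- S4: Alto compares 10, 0, 3 and picks Small; Brio would get 1.
- S5: Alto compares 6, 9, 4 and picks Medium; Brio would get 10.
Among 11, 7, 5, 1, 10, the best is 11 at S1. Subgame-perfect outcome: (Large, S1) with payoffs (11, 11).
For the simultaneous game, intersect best replies.
Alto's best replies: S1→Large; S2→Medium; S3→Small; S4→Small; S5→Medium.
Brio's best replies: Small→S2; Medium→S5; Large→S4.
The unique mutual best reply is (Medium, S5), giving (9, 10).
Brio's commitment gain: 11 − 10 = 1.

1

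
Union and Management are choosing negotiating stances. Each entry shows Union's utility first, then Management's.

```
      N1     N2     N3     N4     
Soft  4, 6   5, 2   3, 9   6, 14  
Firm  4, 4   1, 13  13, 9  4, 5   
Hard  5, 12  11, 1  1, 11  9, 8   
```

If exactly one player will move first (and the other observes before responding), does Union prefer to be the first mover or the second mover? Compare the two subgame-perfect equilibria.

first

If Union leads: Management's best replies are Soft→N4, Firm→N2, Hard→N1; Union's induced payoffs 6, 1, 5; outcome (Soft, N4), payoffs (6, 14).
If Management leads: Union's best replies are N1→Hard, N2→Hard, N3→Firm, N4→Hard; Management's induced payoffs 12, 1, 9, 8; outcome (Hard, N1), payoffs (5, 12).
Union gets 6 moving first and 5 moving second, so Union prefers to move first.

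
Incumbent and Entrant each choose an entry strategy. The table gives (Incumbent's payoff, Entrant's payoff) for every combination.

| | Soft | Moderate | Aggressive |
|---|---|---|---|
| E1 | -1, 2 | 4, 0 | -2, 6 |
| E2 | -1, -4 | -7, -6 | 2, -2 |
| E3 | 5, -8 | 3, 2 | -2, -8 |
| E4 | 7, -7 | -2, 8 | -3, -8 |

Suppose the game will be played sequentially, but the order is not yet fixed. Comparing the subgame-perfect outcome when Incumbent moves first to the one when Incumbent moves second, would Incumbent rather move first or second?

If Incumbent leads: Entrant's best replies are E1→Aggressive, E2→Aggressive, E3→Moderate, E4→Moderate; Incumbent's induced payoffs -2, 2, 3, -2; outcome (E3, Moderate), payoffs (3, 2).
If Entrant leads: Incumbent's best replies are Soft→E4, Moderate→E1, Aggressive→E2; Entrant's induced payoffs -7, 0, -2; outcome (E1, Moderate), payoffs (4, 0).
Incumbent gets 3 moving first and 4 moving second, so Incumbent prefers to move second.

second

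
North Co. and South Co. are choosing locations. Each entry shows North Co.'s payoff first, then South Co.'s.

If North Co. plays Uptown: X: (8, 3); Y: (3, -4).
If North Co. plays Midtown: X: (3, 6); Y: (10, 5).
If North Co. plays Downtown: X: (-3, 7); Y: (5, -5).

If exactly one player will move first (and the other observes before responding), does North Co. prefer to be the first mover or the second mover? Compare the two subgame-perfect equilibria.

If North Co. leads: South Co.'s best replies are Uptown→X, Midtown→X, Downtown→X; North Co.'s induced payoffs 8, 3, -3; outcome (Uptown, X), payoffs (8, 3).
If South Co. leads: North Co.'s best replies are X→Uptown, Y→Midtown; South Co.'s induced payoffs 3, 5; outcome (Midtown, Y), payoffs (10, 5).
North Co. gets 8 moving first and 10 moving second, so North Co. prefers to move second.

second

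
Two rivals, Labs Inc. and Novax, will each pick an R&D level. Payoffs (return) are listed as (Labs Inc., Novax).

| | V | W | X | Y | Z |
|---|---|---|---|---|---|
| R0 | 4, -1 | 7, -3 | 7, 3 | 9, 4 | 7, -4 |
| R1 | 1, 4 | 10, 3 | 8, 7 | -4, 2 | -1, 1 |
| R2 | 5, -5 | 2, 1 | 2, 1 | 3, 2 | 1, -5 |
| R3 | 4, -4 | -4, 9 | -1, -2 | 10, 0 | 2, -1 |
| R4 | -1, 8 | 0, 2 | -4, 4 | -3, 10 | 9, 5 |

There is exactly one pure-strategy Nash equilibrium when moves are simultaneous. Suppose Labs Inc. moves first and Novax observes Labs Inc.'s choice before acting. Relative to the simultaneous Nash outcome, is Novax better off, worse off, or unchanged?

Solve by backward induction (Labs Inc. leads).
- R0: BR = Y, leader payoff 9.
- R1: BR = X, leader payoff 8.
- R2: BR = Y, leader payoff 3.
- R3: BR = W, leader payoff -4.
- R4: BR = Y, leader payoff -3.
Maximizing over 9, 8, 3, -4, -3, Labs Inc. chooses R0. Subgame-perfect outcome: (R0, Y) with payoffs (9, 4).
Now find the simultaneous Nash equilibrium.
Labs Inc.'s best replies: V→R2; W→R1; X→R1; Y→R3; Z→R4.
Novax's best replies: R0→Y; R1→X; R2→Y; R3→W; R4→Y.
The unique mutual best reply is (R1, X), giving (8, 7).
Novax earns 4 sequentially versus 7 at the Nash outcome: worse off.

worse off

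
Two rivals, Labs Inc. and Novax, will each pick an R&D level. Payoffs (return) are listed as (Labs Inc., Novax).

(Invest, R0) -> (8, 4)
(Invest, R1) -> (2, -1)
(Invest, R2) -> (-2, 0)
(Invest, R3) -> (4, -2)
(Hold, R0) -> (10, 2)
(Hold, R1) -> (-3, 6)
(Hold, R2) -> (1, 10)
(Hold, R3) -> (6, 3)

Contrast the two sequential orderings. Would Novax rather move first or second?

first

If Labs Inc. leads: Novax's best replies are Invest→R0, Hold→R2; Labs Inc.'s induced payoffs 8, 1; outcome (Invest, R0), payoffs (8, 4).
If Novax leads: Labs Inc.'s best replies are R0→Hold, R1→Invest, R2→Hold, R3→Hold; Novax's induced payoffs 2, -1, 10, 3; outcome (Hold, R2), payoffs (1, 10).
Novax gets 10 moving first and 4 moving second, so Novax prefers to move first.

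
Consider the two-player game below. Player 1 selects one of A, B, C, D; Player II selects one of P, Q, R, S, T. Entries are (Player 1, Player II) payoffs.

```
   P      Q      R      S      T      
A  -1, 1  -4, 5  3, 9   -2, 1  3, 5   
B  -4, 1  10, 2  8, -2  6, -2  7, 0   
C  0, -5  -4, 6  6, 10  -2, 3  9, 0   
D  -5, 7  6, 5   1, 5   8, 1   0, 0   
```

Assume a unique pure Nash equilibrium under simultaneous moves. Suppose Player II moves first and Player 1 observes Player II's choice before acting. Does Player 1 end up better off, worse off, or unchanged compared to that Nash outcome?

Work backward from Player 1's decision.
- P → Player 1 plays C (best of -1, -4, 0, -5); Player II gets -5.
- Q → Player 1 plays B (best of -4, 10, -4, 6); Player II gets 2.
- R → Player 1 plays B (best of 3, 8, 6, 1); Player II gets -2.
- S → Player 1 plays D (best of -2, 6, -2, 8); Player II gets 1.
- T → Player 1 plays C (best of 3, 7, 9, 0); Player II gets 0.
Among -5, 2, -2, 1, 0, the best is 2 at Q. Subgame-perfect outcome: (B, Q) with payoffs (10, 2).
Under simultaneous play:
Player 1's best replies: P→C; Q→B; R→B; S→D; T→C.
Player II's best replies: A→R; B→Q; C→R; D→P.
The unique mutual best reply is (B, Q), giving (10, 2).
Player 1 earns 10 sequentially versus 10 at the Nash outcome: unchanged.

unchanged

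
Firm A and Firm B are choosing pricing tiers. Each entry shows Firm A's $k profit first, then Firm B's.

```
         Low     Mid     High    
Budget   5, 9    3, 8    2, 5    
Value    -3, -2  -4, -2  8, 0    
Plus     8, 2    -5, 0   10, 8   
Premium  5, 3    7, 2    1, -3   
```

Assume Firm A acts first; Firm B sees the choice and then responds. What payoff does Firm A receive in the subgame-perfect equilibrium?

Work backward from Firm B's decision.
- Budget: BR = Low, leader payoff 5.
- Value: BR = High, leader payoff 8.
- Plus: BR = High, leader payoff 10.
- Premium: BR = Low, leader payoff 5.
Maximizing over 5, 8, 10, 5, Firm A chooses Plus. Subgame-perfect outcome: (Plus, High) with payoffs (10, 8).

10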